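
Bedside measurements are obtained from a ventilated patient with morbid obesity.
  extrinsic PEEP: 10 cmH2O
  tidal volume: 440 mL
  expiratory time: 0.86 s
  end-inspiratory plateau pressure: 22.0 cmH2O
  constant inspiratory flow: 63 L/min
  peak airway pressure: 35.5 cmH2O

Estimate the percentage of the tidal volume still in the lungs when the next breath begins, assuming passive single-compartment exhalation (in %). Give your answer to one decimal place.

Flow: 63 L/min ÷ 60 = 1.05 L/s.
R = (PIP − Pplat)/V̇ = (35.5 − 22.0) / 1.05 = 13.5/1.05 = 12.857 cmH2O·s/L.
C = Vt/(Pplat − PEEP) = 440.0 / (22.0 − 10) = 440.0/12.0 = 36.667 mL/cmH2O.
τ = R × C = 12.857 × 0.03667 L/cmH2O = 0.4715 s.
Fraction remaining at end-expiration = e^(−Te/τ) = e^(−0.86/0.4715) = 0.1614 → 16.14%.

16.1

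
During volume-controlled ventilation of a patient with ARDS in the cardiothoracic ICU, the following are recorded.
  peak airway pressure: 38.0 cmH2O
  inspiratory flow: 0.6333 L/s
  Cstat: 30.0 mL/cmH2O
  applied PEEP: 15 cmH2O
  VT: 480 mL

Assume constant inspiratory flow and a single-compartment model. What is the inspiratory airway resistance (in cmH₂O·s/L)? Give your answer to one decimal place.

11.1

Equation of motion (constant flow): PIP = Vt/C + R·V̇ + PEEP.
R·V̇ = PIP − Vt/C − PEEP = 38.0 − 480/30.0 − 15 = 38.0 − 16.0 − 15 = 7.0 cmH2O.
R = 7.0 / 0.6333 = 11.053 cmH2O·s/L.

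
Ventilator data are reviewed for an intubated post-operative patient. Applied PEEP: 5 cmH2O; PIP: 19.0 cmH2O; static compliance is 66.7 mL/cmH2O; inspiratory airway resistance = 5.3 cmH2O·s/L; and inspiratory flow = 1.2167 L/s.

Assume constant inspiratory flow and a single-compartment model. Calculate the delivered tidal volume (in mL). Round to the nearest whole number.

504

Equation of motion (constant flow): PIP = Vt/C + R·V̇ + PEEP.
Vt/C = PIP − R·V̇ − PEEP = 19.0 − 6.449 − 5 = 7.551 cmH2O.
Vt = C × 7.551 = 66.7 × 7.551 = 503.65 mL.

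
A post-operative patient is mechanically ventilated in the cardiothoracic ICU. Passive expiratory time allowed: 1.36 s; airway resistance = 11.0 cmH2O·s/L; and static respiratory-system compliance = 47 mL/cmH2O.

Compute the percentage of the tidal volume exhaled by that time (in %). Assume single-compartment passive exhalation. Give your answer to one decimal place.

92.8

τ = R × C = 11.0 × 47 mL/cmH2O = 11.0 × 0.047 L/cmH2O = 0.517 s.
Passive exhalation: V(t)/V₀ = e^(−t/τ) = e^(−1.36/0.517) = 0.07204.
Fraction exhaled = 1 − 0.07204 = 0.928 → 92.8%.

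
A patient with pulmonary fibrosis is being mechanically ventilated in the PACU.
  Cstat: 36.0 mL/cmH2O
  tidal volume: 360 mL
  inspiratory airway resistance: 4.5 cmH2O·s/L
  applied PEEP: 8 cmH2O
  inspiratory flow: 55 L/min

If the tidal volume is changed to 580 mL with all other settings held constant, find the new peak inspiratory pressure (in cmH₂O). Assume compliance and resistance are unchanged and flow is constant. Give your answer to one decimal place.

28.2

Flow: 55 L/min ÷ 60 = 0.9167 L/s.
PIP = Vt/C + R·V̇ + PEEP (constant-flow equation of motion).
Only the elastic term changes: ΔPIP = ΔVt / C = (580 − 360) / 36.0 = 6.111 cmH2O.
Original PIP = 360/36.0 + 4.5×0.9167 + 8 = 22.125 cmH2O; new PIP = 22.125 + (6.111) = 28.236 cmH2O.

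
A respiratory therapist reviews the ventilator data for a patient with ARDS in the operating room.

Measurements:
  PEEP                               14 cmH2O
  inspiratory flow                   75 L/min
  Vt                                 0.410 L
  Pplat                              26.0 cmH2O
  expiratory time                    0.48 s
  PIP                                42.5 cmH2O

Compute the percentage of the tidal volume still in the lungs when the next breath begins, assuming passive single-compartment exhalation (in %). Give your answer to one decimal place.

Flow: 75 L/min ÷ 60 = 1.25 L/s.
R = (PIP − Pplat)/V̇ = (42.5 − 26.0) / 1.25 = 16.5/1.25 = 13.2 cmH2O·s/L.
C = Vt/(Pplat − PEEP) = 410.0 / (26.0 − 14) = 410.0/12.0 = 34.167 mL/cmH2O.
τ = R × C = 13.2 × 0.03417 L/cmH2O = 0.451 s.
Fraction remaining at end-expiration = e^(−Te/τ) = e^(−0.48/0.451) = 0.345 → 34.5%.

34.5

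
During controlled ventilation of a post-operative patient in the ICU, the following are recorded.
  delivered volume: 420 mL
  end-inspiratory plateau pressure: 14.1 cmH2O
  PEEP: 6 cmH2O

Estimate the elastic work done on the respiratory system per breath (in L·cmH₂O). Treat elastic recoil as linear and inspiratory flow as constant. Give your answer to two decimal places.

1.70

Elastic work ≈ ½ × (Pplat − PEEP) × Vt = 0.5 × (14.1 − 6) × 0.420 L = 0.5 × 8.1 × 0.420 = 1.701 L·cmH2O.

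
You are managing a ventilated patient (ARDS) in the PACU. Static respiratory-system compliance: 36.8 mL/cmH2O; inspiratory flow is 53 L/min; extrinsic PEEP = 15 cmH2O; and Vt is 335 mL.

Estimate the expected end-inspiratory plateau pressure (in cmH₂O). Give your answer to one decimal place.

24.1

Pplat = PEEP + Vt / Cstat = 15 + 335 / 36.8 = 15 + 9.103 = 24.103 cmH2O.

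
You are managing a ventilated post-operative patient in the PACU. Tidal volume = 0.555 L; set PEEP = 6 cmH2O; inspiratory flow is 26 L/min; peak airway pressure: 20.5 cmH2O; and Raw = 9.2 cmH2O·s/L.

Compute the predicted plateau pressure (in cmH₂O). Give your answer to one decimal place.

16.5

Flow: 26 L/min ÷ 60 = 0.4333 L/s.
Pplat = PIP − Raw × flow = 20.5 − 9.2 × 0.4333 = 20.5 − 3.986 = 16.514 cmH2O.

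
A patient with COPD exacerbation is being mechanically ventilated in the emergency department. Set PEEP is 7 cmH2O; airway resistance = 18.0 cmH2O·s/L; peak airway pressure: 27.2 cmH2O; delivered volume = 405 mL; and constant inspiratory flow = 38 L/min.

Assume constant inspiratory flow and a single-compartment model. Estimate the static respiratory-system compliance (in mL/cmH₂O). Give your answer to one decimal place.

Flow: 38 L/min ÷ 60 = 0.6333 L/s.
Equation of motion (constant flow): PIP = Vt/C + R·V̇ + PEEP.
Vt/C = PIP − R·V̇ − PEEP = 27.2 − 18.0×0.6333 − 7 = 27.2 − 11.399 − 7 = 8.801 cmH2O.
C = Vt / 8.801 = 405 / 8.801 = 46.017 mL/cmH2O.

46.0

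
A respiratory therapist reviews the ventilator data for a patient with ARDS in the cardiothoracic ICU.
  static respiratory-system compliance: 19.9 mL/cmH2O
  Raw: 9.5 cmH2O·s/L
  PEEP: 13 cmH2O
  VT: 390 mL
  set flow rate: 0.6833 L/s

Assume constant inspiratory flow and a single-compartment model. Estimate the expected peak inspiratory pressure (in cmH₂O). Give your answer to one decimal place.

39.1

Equation of motion (constant flow): PIP = Vt/C + R·V̇ + PEEP.
PIP = 390/19.9 + 9.5×0.6833 + 13 = 19.598 + 6.491 + 13 = 39.089 cmH2O.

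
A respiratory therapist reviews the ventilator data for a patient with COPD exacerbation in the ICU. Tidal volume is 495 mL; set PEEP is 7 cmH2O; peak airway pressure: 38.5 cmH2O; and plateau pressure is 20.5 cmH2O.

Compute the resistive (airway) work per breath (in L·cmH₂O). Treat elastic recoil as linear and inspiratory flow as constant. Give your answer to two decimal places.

With constant inspiratory flow the resistive pressure is constant at PIP − Pplat = 38.5 − 20.5 = 18.0 cmH2O, so resistive work = 18.0 × 0.495 = 8.91 L·cmH2O.

8.91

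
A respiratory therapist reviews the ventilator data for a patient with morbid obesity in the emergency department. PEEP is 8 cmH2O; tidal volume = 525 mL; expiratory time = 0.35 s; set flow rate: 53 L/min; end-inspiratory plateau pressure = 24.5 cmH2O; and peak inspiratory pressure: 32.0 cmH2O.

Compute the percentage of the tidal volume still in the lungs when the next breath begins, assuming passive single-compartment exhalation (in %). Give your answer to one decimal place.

Flow: 53 L/min ÷ 60 = 0.8833 L/s.
R = (PIP − Pplat)/V̇ = (32.0 − 24.5) / 0.8833 = 7.5/0.8833 = 8.491 cmH2O·s/L.
C = Vt/(Pplat − PEEP) = 525.0 / (24.5 − 8) = 525.0/16.5 = 31.818 mL/cmH2O.
τ = R × C = 8.491 × 0.03182 L/cmH2O = 0.2702 s.
Fraction remaining at end-expiration = e^(−Te/τ) = e^(−0.35/0.2702) = 0.2738 → 27.38%.

27.4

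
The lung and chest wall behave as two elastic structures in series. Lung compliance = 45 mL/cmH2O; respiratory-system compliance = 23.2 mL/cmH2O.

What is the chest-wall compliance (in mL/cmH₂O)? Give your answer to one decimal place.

47.9

1/Ccw = 1/Crs − 1/CL.
1/Ccw = 1/23.2 − 1/45 = 0.02088.
Ccw = 47.893 mL/cmH2O.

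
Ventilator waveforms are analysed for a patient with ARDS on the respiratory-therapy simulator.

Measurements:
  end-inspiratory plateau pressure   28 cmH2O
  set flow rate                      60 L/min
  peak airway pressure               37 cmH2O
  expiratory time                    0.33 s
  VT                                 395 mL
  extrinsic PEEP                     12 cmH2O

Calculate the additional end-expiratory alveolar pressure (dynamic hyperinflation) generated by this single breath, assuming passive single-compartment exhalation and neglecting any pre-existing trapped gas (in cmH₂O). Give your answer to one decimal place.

Flow: 60 L/min ÷ 60 = 1 L/s.
R = (PIP − Pplat)/V̇ = (37 − 28) / 1 = 9.0/1 = 9.0 cmH2O·s/L.
C = Vt/(Pplat − PEEP) = 395.0 / (28 − 12) = 395.0/16.0 = 24.688 mL/cmH2O.
τ = R × C = 9.0 × 0.02469 L/cmH2O = 0.2222 s.
Fraction remaining = e^(−Te/τ) = e^(−0.33/0.2222) = 0.2265; trapped volume = 395.0 × 0.2265 = 89.468 mL.
Additional alveolar pressure from trapping ≈ V_trapped / C = 89.468 / 24.688 = 3.624 cmH2O.

3.6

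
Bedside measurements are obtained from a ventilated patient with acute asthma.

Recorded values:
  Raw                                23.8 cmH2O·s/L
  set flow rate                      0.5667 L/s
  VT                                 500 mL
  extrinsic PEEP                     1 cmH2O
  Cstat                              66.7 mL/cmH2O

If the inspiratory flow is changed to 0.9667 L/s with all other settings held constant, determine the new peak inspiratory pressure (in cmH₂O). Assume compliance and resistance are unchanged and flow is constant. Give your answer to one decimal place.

31.5

PIP = Vt/C + R·V̇ + PEEP (constant-flow equation of motion).
Only the resistive term changes: ΔPIP = R × ΔV̇ = 23.8 × (0.9667 − 0.5667) = 23.8 × 0.4 = 9.52 cmH2O.
Original PIP = 500/66.7 + 23.8×0.5667 + 1 = 21.984 cmH2O; new PIP = 21.984 + (9.52) = 31.504 cmH2O.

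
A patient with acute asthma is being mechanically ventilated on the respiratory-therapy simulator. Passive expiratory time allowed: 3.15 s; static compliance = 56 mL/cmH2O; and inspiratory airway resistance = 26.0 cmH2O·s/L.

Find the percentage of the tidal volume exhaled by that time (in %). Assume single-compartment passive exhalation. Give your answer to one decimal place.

τ = R × C = 26.0 × 56 mL/cmH2O = 26.0 × 0.056 L/cmH2O = 1.456 s.
Passive exhalation: V(t)/V₀ = e^(−t/τ) = e^(−3.15/1.456) = 0.1149.
Fraction exhaled = 1 − 0.1149 = 0.8851 → 88.51%.

88.5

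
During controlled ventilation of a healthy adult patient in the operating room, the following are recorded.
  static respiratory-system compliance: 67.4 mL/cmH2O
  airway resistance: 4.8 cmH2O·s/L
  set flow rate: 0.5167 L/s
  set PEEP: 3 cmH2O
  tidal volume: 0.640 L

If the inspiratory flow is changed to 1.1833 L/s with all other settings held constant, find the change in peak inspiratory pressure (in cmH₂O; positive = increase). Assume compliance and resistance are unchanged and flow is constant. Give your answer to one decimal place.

PIP = Vt/C + R·V̇ + PEEP (constant-flow equation of motion).
Only the resistive term changes: ΔPIP = R × ΔV̇ = 4.8 × (1.1833 − 0.5167) = 4.8 × 0.6666 = 3.2 cmH2O.

3.2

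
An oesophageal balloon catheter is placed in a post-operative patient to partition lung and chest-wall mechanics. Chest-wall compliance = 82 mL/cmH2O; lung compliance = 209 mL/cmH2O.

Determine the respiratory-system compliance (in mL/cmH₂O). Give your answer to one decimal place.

Lung and chest wall are elastances in series: 1/Crs = 1/CL + 1/Ccw.
1/Crs = 1/209 + 1/82 = 0.01698.
Crs = 58.893 mL/cmH2O.

58.9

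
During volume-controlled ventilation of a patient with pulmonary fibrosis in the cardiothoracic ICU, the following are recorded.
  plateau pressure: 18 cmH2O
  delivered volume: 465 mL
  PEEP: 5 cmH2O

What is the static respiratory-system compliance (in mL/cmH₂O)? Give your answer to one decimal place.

35.8

Cstat = Vt / (Pplat − PEEP) = 465 / (18 − 5) = 465 / 13.0 = 35.769 mL/cmH2O.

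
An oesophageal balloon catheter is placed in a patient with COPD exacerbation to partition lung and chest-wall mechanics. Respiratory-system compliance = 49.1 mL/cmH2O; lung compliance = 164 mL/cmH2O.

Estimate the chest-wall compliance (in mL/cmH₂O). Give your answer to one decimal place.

70.1

1/Ccw = 1/Crs − 1/CL.
1/Ccw = 1/49.1 − 1/164 = 0.01427.
Ccw = 70.077 mL/cmH2O.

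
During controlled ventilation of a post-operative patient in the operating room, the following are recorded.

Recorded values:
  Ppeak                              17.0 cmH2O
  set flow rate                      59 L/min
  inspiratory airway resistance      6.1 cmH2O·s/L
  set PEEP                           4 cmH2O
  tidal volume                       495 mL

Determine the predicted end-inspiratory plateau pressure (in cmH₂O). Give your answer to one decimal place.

11.0

Flow: 59 L/min ÷ 60 = 0.9833 L/s.
Pplat = PIP − Raw × flow = 17.0 − 6.1 × 0.9833 = 17.0 − 5.998 = 11.002 cmH2O.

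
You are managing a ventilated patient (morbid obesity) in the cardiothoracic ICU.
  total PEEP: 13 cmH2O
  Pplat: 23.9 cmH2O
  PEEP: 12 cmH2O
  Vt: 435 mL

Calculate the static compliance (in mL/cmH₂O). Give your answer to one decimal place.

39.9

End-expiratory occlusion gives total PEEP = 13 cmH2O (intrinsic PEEP = 13 − 12 = 1). Use total PEEP for the elastic gradient.
Cstat = Vt / (Pplat − PEEPtotal) = 435 / (23.9 − 13) = 435 / 10.9 = 39.908 mL/cmH2O.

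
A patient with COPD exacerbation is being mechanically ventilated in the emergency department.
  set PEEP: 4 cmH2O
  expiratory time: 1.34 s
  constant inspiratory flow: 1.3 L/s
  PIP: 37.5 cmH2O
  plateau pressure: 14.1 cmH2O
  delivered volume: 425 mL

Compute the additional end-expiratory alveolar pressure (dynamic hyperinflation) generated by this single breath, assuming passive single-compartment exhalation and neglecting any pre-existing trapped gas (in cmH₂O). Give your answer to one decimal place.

1.7

R = (PIP − Pplat)/V̇ = (37.5 − 14.1) / 1.3 = 23.4/1.3 = 18.0 cmH2O·s/L.
C = Vt/(Pplat − PEEP) = 425.0 / (14.1 − 4) = 425.0/10.1 = 42.079 mL/cmH2O.
τ = R × C = 18.0 × 0.04208 L/cmH2O = 0.7574 s.
Fraction remaining = e^(−Te/τ) = e^(−1.34/0.7574) = 0.1705; trapped volume = 425.0 × 0.1705 = 72.463 mL.
Additional alveolar pressure from trapping ≈ V_trapped / C = 72.463 / 42.079 = 1.722 cmH2O.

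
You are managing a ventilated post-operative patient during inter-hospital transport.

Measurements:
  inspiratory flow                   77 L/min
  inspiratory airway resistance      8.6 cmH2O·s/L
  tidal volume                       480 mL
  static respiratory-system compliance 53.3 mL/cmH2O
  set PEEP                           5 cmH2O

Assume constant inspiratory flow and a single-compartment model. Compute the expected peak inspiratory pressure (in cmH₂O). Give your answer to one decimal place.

Flow: 77 L/min ÷ 60 = 1.2833 L/s.
Equation of motion (constant flow): PIP = Vt/C + R·V̇ + PEEP.
PIP = 480/53.3 + 8.6×1.2833 + 5 = 9.006 + 11.036 + 5 = 25.042 cmH2O.

25.0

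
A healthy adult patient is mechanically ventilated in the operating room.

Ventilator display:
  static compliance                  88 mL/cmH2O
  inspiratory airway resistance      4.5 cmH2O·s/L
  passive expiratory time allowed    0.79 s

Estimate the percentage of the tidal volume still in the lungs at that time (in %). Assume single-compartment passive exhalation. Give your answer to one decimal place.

τ = R × C = 4.5 × 88 mL/cmH2O = 4.5 × 0.088 L/cmH2O = 0.396 s.
Passive exhalation: V(t)/V₀ = e^(−t/τ) = e^(−0.79/0.396) = 0.136.
Fraction remaining = 0.136 → 13.6%.

13.6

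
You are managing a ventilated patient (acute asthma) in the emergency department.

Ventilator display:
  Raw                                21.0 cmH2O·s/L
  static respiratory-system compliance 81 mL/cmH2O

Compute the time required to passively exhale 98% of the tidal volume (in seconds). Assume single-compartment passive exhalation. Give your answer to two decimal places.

τ = R × C = 21.0 × 81 mL/cmH2O = 21.0 × 0.081 L/cmH2O = 1.701 s.
Exhaled fraction f = 1 − e^(−t/τ) → t = −τ·ln(1 − f) = −1.701·ln(0.02) = 6.654 s.

6.65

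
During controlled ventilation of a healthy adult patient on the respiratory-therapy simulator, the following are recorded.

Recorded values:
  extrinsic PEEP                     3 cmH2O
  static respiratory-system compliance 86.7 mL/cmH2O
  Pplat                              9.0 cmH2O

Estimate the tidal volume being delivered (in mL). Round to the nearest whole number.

Vt = Cstat × (Pplat − PEEP) = 86.7 × (9.0 − 3) = 86.7 × 6.0 = 520.2 mL.

520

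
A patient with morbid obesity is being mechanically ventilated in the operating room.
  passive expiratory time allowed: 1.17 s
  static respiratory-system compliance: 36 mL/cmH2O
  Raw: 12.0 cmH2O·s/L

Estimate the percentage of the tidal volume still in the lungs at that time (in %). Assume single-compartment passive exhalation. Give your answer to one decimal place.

τ = R × C = 12.0 × 36 mL/cmH2O = 12.0 × 0.036 L/cmH2O = 0.432 s.
Passive exhalation: V(t)/V₀ = e^(−t/τ) = e^(−1.17/0.432) = 0.06665.
Fraction remaining = 0.06665 → 6.665%.

6.7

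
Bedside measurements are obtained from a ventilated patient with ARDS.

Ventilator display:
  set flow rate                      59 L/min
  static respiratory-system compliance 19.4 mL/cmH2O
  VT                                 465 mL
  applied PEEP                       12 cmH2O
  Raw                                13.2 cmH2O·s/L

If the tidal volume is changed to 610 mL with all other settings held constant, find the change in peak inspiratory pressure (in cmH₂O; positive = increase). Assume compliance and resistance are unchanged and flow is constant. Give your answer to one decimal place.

PIP = Vt/C + R·V̇ + PEEP (constant-flow equation of motion).
Only the elastic term changes: ΔPIP = ΔVt / C = (610 − 465) / 19.4 = 7.474 cmH2O.

7.5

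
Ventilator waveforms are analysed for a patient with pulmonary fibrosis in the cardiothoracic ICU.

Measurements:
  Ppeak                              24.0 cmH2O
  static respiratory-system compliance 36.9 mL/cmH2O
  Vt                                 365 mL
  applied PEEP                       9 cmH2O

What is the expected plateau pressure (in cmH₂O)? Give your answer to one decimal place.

Pplat = PEEP + Vt / Cstat = 9 + 365 / 36.9 = 9 + 9.892 = 18.892 cmH2O.

18.9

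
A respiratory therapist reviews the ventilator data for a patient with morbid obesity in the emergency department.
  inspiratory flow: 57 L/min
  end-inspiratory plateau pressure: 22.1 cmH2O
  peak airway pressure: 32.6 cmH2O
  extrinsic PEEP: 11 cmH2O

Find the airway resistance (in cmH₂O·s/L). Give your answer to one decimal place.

Flow: 57 L/min ÷ 60 = 0.95 L/s.
Raw = (PIP − Pplat) / flow = (32.6 − 22.1) / 0.95 = 10.5 / 0.95 = 11.053 cmH2O·s/L.

11.1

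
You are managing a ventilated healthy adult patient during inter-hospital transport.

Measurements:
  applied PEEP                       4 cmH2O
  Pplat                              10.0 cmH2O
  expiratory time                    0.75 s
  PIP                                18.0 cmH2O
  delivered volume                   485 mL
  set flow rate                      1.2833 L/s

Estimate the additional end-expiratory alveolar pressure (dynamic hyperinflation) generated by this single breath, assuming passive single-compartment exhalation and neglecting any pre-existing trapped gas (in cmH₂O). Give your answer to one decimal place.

1.4

R = (PIP − Pplat)/V̇ = (18.0 − 10.0) / 1.2833 = 8.0/1.2833 = 6.234 cmH2O·s/L.
C = Vt/(Pplat − PEEP) = 485.0 / (10.0 − 4) = 485.0/6.0 = 80.833 mL/cmH2O.
τ = R × C = 6.234 × 0.08083 L/cmH2O = 0.5039 s.
Fraction remaining = e^(−Te/τ) = e^(−0.75/0.5039) = 0.2257; trapped volume = 485.0 × 0.2257 = 109.46 mL.
Additional alveolar pressure from trapping ≈ V_trapped / C = 109.46 / 80.833 = 1.354 cmH2O.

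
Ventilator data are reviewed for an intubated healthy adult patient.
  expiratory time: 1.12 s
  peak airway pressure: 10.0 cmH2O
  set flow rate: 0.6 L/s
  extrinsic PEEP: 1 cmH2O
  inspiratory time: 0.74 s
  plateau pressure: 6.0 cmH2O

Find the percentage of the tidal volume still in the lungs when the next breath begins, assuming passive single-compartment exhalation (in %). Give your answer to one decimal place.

Vt = flow × Ti = 0.6 L/s × 0.74 s × 1000 mL/L = 444.0 mL.
R = (PIP − Pplat)/V̇ = (10.0 − 6.0) / 0.6 = 4.0/0.6 = 6.667 cmH2O·s/L.
C = Vt/(Pplat − PEEP) = 444.0 / (6.0 − 1) = 444.0/5.0 = 88.8 mL/cmH2O.
τ = R × C = 6.667 × 0.0888 L/cmH2O = 0.592 s.
Fraction remaining at end-expiration = e^(−Te/τ) = e^(−1.12/0.592) = 0.1508 → 15.08%.

15.1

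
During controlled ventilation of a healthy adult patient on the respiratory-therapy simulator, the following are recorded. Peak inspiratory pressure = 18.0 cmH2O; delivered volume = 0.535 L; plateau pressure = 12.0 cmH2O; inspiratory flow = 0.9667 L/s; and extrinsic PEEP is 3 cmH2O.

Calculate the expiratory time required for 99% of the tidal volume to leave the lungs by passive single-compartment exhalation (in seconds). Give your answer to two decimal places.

R = (PIP − Pplat)/V̇ = (18.0 − 12.0) / 0.9667 = 6.0/0.9667 = 6.207 cmH2O·s/L.
C = Vt/(Pplat − PEEP) = 535.0 / (12.0 − 3) = 535.0/9.0 = 59.444 mL/cmH2O.
τ = R × C = 6.207 × 0.05944 L/cmH2O = 0.3689 s.
t = −τ·ln(1 − 0.99) = −0.3689·ln(0.01) = 1.699 s.

1.70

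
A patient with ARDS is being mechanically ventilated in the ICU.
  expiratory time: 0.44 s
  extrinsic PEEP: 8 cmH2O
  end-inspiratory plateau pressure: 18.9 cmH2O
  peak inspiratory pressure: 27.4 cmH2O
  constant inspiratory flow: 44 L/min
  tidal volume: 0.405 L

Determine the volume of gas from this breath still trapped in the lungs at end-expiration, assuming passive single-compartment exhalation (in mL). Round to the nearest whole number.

Flow: 44 L/min ÷ 60 = 0.7333 L/s.
R = (PIP − Pplat)/V̇ = (27.4 − 18.9) / 0.7333 = 8.5/0.7333 = 11.591 cmH2O·s/L.
C = Vt/(Pplat − PEEP) = 405.0 / (18.9 − 8) = 405.0/10.9 = 37.156 mL/cmH2O.
τ = R × C = 11.591 × 0.03716 L/cmH2O = 0.4307 s.
Fraction remaining = e^(−Te/τ) = e^(−0.44/0.4307) = 0.36.
Trapped volume = 405.0 × 0.36 = 145.8 mL.

146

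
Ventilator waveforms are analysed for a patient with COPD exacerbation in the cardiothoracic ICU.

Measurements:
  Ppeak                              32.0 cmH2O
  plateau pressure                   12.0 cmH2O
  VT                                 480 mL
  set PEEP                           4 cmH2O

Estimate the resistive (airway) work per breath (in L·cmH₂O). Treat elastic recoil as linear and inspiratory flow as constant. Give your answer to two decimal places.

9.60

With constant inspiratory flow the resistive pressure is constant at PIP − Pplat = 32.0 − 12.0 = 20.0 cmH2O, so resistive work = 20.0 × 0.480 = 9.6 L·cmH2O.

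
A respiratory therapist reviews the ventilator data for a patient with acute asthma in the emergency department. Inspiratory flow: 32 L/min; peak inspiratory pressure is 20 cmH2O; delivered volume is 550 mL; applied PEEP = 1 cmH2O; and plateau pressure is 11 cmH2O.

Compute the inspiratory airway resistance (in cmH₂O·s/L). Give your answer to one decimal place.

Flow: 32 L/min ÷ 60 = 0.5333 L/s.
Raw = (PIP − Pplat) / flow = (20 − 11) / 0.5333 = 9.0 / 0.5333 = 16.876 cmH2O·s/L.

16.9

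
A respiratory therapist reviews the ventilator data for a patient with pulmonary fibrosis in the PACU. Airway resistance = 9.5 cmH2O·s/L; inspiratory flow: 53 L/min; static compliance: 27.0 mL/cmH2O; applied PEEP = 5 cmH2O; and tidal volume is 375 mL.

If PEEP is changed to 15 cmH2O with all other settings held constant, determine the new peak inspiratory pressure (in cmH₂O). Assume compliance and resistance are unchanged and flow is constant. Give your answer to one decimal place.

Flow: 53 L/min ÷ 60 = 0.8833 L/s.
PIP = Vt/C + R·V̇ + PEEP (constant-flow equation of motion).
Only the baseline term changes: ΔPIP = ΔPEEP = 15 − 5 = 10.0 cmH2O.
Original PIP = 375/27.0 + 9.5×0.8833 + 5 = 27.28 cmH2O; new PIP = 27.28 + (10.0) = 37.28 cmH2O.

37.3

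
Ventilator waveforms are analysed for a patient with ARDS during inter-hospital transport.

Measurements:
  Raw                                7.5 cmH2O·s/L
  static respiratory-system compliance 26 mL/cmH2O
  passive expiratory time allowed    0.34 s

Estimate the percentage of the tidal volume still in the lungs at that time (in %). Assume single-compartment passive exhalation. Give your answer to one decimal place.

17.5

τ = R × C = 7.5 × 26 mL/cmH2O = 7.5 × 0.026 L/cmH2O = 0.195 s.
Passive exhalation: V(t)/V₀ = e^(−t/τ) = e^(−0.34/0.195) = 0.1749.
Fraction remaining = 0.1749 → 17.49%.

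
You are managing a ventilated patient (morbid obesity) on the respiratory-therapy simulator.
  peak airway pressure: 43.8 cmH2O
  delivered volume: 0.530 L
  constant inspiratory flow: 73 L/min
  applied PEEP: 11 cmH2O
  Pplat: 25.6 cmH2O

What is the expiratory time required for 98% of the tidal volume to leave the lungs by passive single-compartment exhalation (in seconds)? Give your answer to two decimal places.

Flow: 73 L/min ÷ 60 = 1.2167 L/s.
R = (PIP − Pplat)/V̇ = (43.8 − 25.6) / 1.2167 = 18.2/1.2167 = 14.958 cmH2O·s/L.
C = Vt/(Pplat − PEEP) = 530.0 / (25.6 − 11) = 530.0/14.6 = 36.301 mL/cmH2O.
τ = R × C = 14.958 × 0.0363 L/cmH2O = 0.543 s.
t = −τ·ln(1 − 0.98) = −0.543·ln(0.02) = 2.124 s.

2.12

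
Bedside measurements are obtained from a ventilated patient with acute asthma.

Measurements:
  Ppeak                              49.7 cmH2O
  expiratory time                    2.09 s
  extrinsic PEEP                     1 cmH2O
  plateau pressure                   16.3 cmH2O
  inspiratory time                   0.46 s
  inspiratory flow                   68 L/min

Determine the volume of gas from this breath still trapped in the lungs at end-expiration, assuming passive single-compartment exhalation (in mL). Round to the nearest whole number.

65

Flow: 68 L/min ÷ 60 = 1.1333 L/s.
Vt = flow × Ti = 1.1333 L/s × 0.46 s × 1000 mL/L = 521.32 mL.
R = (PIP − Pplat)/V̇ = (49.7 − 16.3) / 1.1333 = 33.4/1.1333 = 29.471 cmH2O·s/L.
C = Vt/(Pplat − PEEP) = 521.32 / (16.3 − 1) = 521.32/15.3 = 34.073 mL/cmH2O.
τ = R × C = 29.471 × 0.03407 L/cmH2O = 1.004 s.
Fraction remaining = e^(−Te/τ) = e^(−2.09/1.004) = 0.1247.
Trapped volume = 521.32 × 0.1247 = 65.009 mL.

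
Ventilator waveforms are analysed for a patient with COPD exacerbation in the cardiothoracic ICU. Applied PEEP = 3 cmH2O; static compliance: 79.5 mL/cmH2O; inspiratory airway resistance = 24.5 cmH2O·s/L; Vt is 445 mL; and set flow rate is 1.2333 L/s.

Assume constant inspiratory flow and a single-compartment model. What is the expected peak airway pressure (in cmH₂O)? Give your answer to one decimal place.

Equation of motion (constant flow): PIP = Vt/C + R·V̇ + PEEP.
PIP = 445/79.5 + 24.5×1.2333 + 3 = 5.597 + 30.216 + 3 = 38.813 cmH2O.

38.8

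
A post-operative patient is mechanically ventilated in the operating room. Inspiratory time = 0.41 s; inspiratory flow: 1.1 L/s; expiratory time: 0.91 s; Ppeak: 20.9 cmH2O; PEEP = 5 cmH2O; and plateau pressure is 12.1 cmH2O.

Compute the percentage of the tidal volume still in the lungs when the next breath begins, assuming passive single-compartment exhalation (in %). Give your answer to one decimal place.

Vt = flow × Ti = 1.1 L/s × 0.41 s × 1000 mL/L = 451.0 mL.
R = (PIP − Pplat)/V̇ = (20.9 − 12.1) / 1.1 = 8.8/1.1 = 8.0 cmH2O·s/L.
C = Vt/(Pplat − PEEP) = 451.0 / (12.1 − 5) = 451.0/7.1 = 63.521 mL/cmH2O.
τ = R × C = 8.0 × 0.06352 L/cmH2O = 0.5082 s.
Fraction remaining at end-expiration = e^(−Te/τ) = e^(−0.91/0.5082) = 0.1669 → 16.69%.

16.7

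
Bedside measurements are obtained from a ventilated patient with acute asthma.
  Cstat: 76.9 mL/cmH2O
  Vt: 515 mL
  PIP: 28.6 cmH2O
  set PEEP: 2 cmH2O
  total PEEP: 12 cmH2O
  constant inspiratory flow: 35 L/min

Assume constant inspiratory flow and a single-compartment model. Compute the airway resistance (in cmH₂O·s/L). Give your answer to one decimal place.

Flow: 35 L/min ÷ 60 = 0.5833 L/s.
Total PEEP = 12 cmH2O (set 2 + intrinsic 10); this is the baseline alveolar pressure.
Equation of motion (constant flow): PIP = Vt/C + R·V̇ + PEEP.
R·V̇ = PIP − Vt/C − PEEP = 28.6 − 515/76.9 − 12 = 28.6 − 6.697 − 12 = 9.903 cmH2O.
R = 9.903 / 0.5833 = 16.978 cmH2O·s/L.

17.0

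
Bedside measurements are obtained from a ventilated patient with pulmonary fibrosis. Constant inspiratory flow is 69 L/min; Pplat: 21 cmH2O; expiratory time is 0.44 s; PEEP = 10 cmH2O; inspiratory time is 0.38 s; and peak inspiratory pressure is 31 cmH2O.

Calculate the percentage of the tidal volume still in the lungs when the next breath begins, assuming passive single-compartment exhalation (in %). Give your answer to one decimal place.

Flow: 69 L/min ÷ 60 = 1.15 L/s.
Vt = flow × Ti = 1.15 L/s × 0.38 s × 1000 mL/L = 437.0 mL.
R = (PIP − Pplat)/V̇ = (31 − 21) / 1.15 = 10.0/1.15 = 8.696 cmH2O·s/L.
C = Vt/(Pplat − PEEP) = 437.0 / (21 − 10) = 437.0/11.0 = 39.727 mL/cmH2O.
τ = R × C = 8.696 × 0.03973 L/cmH2O = 0.3455 s.
Fraction remaining at end-expiration = e^(−Te/τ) = e^(−0.44/0.3455) = 0.2798 → 27.98%.

28.0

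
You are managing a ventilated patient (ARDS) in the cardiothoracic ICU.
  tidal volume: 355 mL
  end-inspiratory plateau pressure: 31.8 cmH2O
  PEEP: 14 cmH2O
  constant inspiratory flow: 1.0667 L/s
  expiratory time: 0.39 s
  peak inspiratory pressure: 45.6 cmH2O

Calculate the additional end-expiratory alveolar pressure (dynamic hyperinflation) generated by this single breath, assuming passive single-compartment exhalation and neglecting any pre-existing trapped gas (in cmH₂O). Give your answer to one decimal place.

R = (PIP − Pplat)/V̇ = (45.6 − 31.8) / 1.0667 = 13.8/1.0667 = 12.937 cmH2O·s/L.
C = Vt/(Pplat − PEEP) = 355.0 / (31.8 − 14) = 355.0/17.8 = 19.944 mL/cmH2O.
τ = R × C = 12.937 × 0.01994 L/cmH2O = 0.258 s.
Fraction remaining = e^(−Te/τ) = e^(−0.39/0.258) = 0.2206; trapped volume = 355.0 × 0.2206 = 78.313 mL.
Additional alveolar pressure from trapping ≈ V_trapped / C = 78.313 / 19.944 = 3.927 cmH2O.

3.9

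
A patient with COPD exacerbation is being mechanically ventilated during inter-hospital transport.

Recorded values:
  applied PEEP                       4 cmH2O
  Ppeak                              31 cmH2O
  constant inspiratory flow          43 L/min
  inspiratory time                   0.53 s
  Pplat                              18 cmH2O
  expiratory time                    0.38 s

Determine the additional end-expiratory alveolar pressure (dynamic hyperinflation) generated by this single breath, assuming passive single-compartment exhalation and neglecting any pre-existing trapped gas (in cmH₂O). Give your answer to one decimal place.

6.5

Flow: 43 L/min ÷ 60 = 0.7167 L/s.
Vt = flow × Ti = 0.7167 L/s × 0.53 s × 1000 mL/L = 379.85 mL.
R = (PIP − Pplat)/V̇ = (31 − 18) / 0.7167 = 13.0/0.7167 = 18.139 cmH2O·s/L.
C = Vt/(Pplat − PEEP) = 379.85 / (18 − 4) = 379.85/14.0 = 27.132 mL/cmH2O.
τ = R × C = 18.139 × 0.02713 L/cmH2O = 0.4921 s.
Fraction remaining = e^(−Te/τ) = e^(−0.38/0.4921) = 0.462; trapped volume = 379.85 × 0.462 = 175.49 mL.
Additional alveolar pressure from trapping ≈ V_trapped / C = 175.49 / 27.132 = 6.468 cmH2O.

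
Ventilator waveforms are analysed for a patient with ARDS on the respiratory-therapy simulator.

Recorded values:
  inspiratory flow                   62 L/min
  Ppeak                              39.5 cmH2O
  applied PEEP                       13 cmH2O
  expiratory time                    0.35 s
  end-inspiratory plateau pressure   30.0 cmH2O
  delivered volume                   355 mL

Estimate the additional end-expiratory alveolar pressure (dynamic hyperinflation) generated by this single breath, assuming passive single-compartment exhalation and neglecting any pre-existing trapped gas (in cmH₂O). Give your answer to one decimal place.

2.7

Flow: 62 L/min ÷ 60 = 1.0333 L/s.
R = (PIP − Pplat)/V̇ = (39.5 − 30.0) / 1.0333 = 9.5/1.0333 = 9.194 cmH2O·s/L.
C = Vt/(Pplat − PEEP) = 355.0 / (30.0 − 13) = 355.0/17.0 = 20.882 mL/cmH2O.
τ = R × C = 9.194 × 0.02088 L/cmH2O = 0.192 s.
Fraction remaining = e^(−Te/τ) = e^(−0.35/0.192) = 0.1616; trapped volume = 355.0 × 0.1616 = 57.368 mL.
Additional alveolar pressure from trapping ≈ V_trapped / C = 57.368 / 20.882 = 2.747 cmH2O.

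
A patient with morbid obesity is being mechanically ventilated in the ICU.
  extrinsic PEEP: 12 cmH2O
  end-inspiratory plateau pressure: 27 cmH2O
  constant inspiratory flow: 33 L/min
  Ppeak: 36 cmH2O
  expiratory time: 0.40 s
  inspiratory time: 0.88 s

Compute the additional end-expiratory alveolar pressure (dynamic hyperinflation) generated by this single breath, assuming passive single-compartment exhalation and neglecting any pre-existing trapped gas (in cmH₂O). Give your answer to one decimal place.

7.0

Flow: 33 L/min ÷ 60 = 0.55 L/s.
Vt = flow × Ti = 0.55 L/s × 0.88 s × 1000 mL/L = 484.0 mL.
R = (PIP − Pplat)/V̇ = (36 − 27) / 0.55 = 9.0/0.55 = 16.364 cmH2O·s/L.
C = Vt/(Pplat − PEEP) = 484.0 / (27 − 12) = 484.0/15.0 = 32.267 mL/cmH2O.
τ = R × C = 16.364 × 0.03227 L/cmH2O = 0.5281 s.
Fraction remaining = e^(−Te/τ) = e^(−0.40/0.5281) = 0.4689; trapped volume = 484.0 × 0.4689 = 226.95 mL.
Additional alveolar pressure from trapping ≈ V_trapped / C = 226.95 / 32.267 = 7.034 cmH2O.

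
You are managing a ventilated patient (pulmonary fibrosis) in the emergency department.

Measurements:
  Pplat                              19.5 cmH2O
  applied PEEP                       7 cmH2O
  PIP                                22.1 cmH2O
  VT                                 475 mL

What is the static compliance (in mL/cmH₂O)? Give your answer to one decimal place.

38.0

Cstat = Vt / (Pplat − PEEP) = 475 / (19.5 − 7) = 475 / 12.5 = 38.0 mL/cmH2O.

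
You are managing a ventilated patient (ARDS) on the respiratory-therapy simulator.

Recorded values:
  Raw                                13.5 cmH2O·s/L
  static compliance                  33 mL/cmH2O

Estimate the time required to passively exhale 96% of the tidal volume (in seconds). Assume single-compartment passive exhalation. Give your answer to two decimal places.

1.43

τ = R × C = 13.5 × 33 mL/cmH2O = 13.5 × 0.033 L/cmH2O = 0.4455 s.
Exhaled fraction f = 1 − e^(−t/τ) → t = −τ·ln(1 − f) = −0.4455·ln(0.04) = 1.434 s.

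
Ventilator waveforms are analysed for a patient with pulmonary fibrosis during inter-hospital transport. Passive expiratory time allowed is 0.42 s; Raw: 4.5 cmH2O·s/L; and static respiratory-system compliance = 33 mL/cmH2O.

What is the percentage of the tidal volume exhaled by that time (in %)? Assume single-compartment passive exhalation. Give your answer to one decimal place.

94.1

τ = R × C = 4.5 × 33 mL/cmH2O = 4.5 × 0.033 L/cmH2O = 0.1485 s.
Passive exhalation: V(t)/V₀ = e^(−t/τ) = e^(−0.42/0.1485) = 0.05911.
Fraction exhaled = 1 − 0.05911 = 0.9409 → 94.09%.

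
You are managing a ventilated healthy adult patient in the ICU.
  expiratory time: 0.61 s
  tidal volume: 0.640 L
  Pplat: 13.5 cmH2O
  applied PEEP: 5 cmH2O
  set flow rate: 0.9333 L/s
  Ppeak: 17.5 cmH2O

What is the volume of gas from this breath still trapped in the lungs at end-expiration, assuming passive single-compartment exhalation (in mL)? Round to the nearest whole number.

97

R = (PIP − Pplat)/V̇ = (17.5 − 13.5) / 0.9333 = 4.0/0.9333 = 4.286 cmH2O·s/L.
C = Vt/(Pplat − PEEP) = 640.0 / (13.5 − 5) = 640.0/8.5 = 75.294 mL/cmH2O.
τ = R × C = 4.286 × 0.07529 L/cmH2O = 0.3227 s.
Fraction remaining = e^(−Te/τ) = e^(−0.61/0.3227) = 0.151.
Trapped volume = 640.0 × 0.151 = 96.64 mL.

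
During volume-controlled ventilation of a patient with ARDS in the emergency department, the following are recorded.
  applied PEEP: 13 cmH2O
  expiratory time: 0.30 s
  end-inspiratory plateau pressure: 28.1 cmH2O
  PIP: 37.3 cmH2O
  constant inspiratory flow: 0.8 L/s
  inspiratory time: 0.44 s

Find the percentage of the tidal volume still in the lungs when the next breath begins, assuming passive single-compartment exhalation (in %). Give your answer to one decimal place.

Vt = flow × Ti = 0.8 L/s × 0.44 s × 1000 mL/L = 352.0 mL.
R = (PIP − Pplat)/V̇ = (37.3 − 28.1) / 0.8 = 9.2/0.8 = 11.5 cmH2O·s/L.
C = Vt/(Pplat − PEEP) = 352.0 / (28.1 − 13) = 352.0/15.1 = 23.311 mL/cmH2O.
τ = R × C = 11.5 × 0.02331 L/cmH2O = 0.2681 s.
Fraction remaining at end-expiration = e^(−Te/τ) = e^(−0.30/0.2681) = 0.3266 → 32.66%.

32.7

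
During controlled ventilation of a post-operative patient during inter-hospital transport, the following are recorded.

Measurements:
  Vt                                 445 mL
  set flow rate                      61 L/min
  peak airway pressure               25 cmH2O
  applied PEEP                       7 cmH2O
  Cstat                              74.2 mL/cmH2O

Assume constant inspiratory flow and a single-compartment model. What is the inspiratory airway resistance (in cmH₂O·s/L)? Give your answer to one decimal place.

Flow: 61 L/min ÷ 60 = 1.0167 L/s.
Equation of motion (constant flow): PIP = Vt/C + R·V̇ + PEEP.
R·V̇ = PIP − Vt/C − PEEP = 25 − 445/74.2 − 7 = 25 − 5.997 − 7 = 12.003 cmH2O.
R = 12.003 / 1.0167 = 11.806 cmH2O·s/L.

11.8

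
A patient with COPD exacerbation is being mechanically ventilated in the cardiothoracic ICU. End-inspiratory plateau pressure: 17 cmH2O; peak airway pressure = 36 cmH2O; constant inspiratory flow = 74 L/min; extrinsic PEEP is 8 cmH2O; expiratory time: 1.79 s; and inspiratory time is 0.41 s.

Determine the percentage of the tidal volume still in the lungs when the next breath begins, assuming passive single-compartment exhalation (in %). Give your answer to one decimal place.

Flow: 74 L/min ÷ 60 = 1.2333 L/s.
Vt = flow × Ti = 1.2333 L/s × 0.41 s × 1000 mL/L = 505.65 mL.
R = (PIP − Pplat)/V̇ = (36 − 17) / 1.2333 = 19.0/1.2333 = 15.406 cmH2O·s/L.
C = Vt/(Pplat − PEEP) = 505.65 / (17 − 8) = 505.65/9.0 = 56.183 mL/cmH2O.
τ = R × C = 15.406 × 0.05618 L/cmH2O = 0.8655 s.
Fraction remaining at end-expiration = e^(−Te/τ) = e^(−1.79/0.8655) = 0.1264 → 12.64%.

12.6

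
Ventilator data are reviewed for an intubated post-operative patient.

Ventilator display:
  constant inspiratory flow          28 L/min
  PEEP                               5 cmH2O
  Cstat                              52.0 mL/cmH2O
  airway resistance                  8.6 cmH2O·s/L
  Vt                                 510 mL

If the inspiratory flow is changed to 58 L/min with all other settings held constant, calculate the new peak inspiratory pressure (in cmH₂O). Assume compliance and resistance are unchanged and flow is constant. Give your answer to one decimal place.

23.1

Flow: 28 L/min ÷ 60 = 0.4667 L/s.
New flow: 58 L/min ÷ 60 = 0.9667 L/s.
PIP = Vt/C + R·V̇ + PEEP (constant-flow equation of motion).
Only the resistive term changes: ΔPIP = R × ΔV̇ = 8.6 × (0.9667 − 0.4667) = 8.6 × 0.5 = 4.3 cmH2O.
Original PIP = 510/52.0 + 8.6×0.4667 + 5 = 18.821 cmH2O; new PIP = 18.821 + (4.3) = 23.121 cmH2O.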